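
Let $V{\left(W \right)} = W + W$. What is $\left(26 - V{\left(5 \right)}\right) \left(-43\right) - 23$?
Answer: $-711$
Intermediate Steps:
$V{\left(W \right)} = 2 W$
$\left(26 - V{\left(5 \right)}\right) \left(-43\right) - 23 = \left(26 - 2 \cdot 5\right) \left(-43\right) - 23 = \left(26 - 10\right) \left(-43\right) - 23 = 16 \left(-43\right) - 23 = -688 - 23 = -711$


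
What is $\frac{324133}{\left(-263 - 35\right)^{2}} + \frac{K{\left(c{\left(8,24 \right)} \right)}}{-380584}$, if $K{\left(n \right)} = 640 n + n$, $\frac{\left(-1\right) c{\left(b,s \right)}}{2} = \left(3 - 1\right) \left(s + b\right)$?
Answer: $\frac{16330753033}{4224672692} \approx 3.8656$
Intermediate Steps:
$c{\left(b,s \right)} = - 4 b - 4 s$ ($c{\left(b,s \right)} = - 2 \left(3 - 1\right) \left(s + b\right) = - 2 \cdot 2 \left(b + s\right) = - 2 \left(2 b + 2 s\right) = - 4 b - 4 s$)
$K{\left(n \right)} = 641 n$
$\frac{324133}{\left(-263 - 35\right)^{2}} + \frac{K{\left(c{\left(8,24 \right)} \right)}}{-380584} = \frac{324133}{\left(-263 - 35\right)^{2}} + \frac{641 \left(\left(-4\right) 8 - 96\right)}{-380584} = \frac{324133}{\left(-298\right)^{2}} + 641 \left(-32 - 96\right) \left(- \frac{1}{380584}\right) = \frac{324133}{88804} + 641 \left(-128\right) \left(- \frac{1}{380584}\right) = 324133 \cdot \frac{1}{88804} - - \frac{10256}{47573} = \frac{324133}{88804} + \frac{10256}{47573} = \frac{16330753033}{4224672692}$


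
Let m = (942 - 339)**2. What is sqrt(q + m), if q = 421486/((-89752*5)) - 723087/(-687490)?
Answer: sqrt(127993855417891836550105)/593303870 ≈ 603.00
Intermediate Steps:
m = 363609 (m = 603**2 = 363609)
q = 133558123/1186607740 (q = 421486/(-448760) - 723087*(-1/687490) = 421486*(-1/448760) + 723087/687490 = -16211/17260 + 723087/687490 = 133558123/1186607740 ≈ 0.11255)
sqrt(q + m) = sqrt(133558123/1186607740 + 363609) = sqrt(431461387291783/1186607740) = sqrt(127993855417891836550105)/593303870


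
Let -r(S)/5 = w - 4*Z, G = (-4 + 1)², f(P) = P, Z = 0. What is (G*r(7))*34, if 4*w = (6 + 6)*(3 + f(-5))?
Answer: 9180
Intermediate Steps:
G = 9 (G = (-3)² = 9)
w = -6 (w = ((6 + 6)*(3 - 5))/4 = (12*(-2))/4 = (¼)*(-24) = -6)
r(S) = 30 (r(S) = -5*(-6 - 4*0) = -5*(-6 + 0) = -5*(-6) = 30)
(G*r(7))*34 = (9*30)*34 = 270*34 = 9180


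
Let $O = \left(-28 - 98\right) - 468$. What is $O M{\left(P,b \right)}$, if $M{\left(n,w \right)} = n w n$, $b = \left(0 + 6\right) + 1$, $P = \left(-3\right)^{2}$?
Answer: $-336798$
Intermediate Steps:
$O = -594$ ($O = \left(-28 - 98\right) - 468 = -126 - 468 = -594$)
$P = 9$
$b = 7$ ($b = 6 + 1 = 7$)
$M{\left(n,w \right)} = w n^{2}$
$O M{\left(P,b \right)} = - 594 \cdot 7 \cdot 9^{2} = - 594 \cdot 7 \cdot 81 = \left(-594\right) 567 = -336798$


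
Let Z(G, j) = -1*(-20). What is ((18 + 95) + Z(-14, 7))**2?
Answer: 17689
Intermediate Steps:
Z(G, j) = 20
((18 + 95) + Z(-14, 7))**2 = ((18 + 95) + 20)**2 = (113 + 20)**2 = 133**2 = 17689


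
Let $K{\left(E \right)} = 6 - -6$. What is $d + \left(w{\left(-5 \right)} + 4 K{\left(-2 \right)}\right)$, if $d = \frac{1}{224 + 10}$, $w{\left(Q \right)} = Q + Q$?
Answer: $\frac{8893}{234} \approx 38.004$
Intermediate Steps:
$w{\left(Q \right)} = 2 Q$
$K{\left(E \right)} = 12$ ($K{\left(E \right)} = 6 + 6 = 12$)
$d = \frac{1}{234} \approx 0.0042735$
$d + \left(w{\left(-5 \right)} + 4 K{\left(-2 \right)}\right) = \frac{1}{234} + \left(2 \left(-5\right) + 4 \cdot 12\right) = \frac{1}{234} + \left(-10 + 48\right) = \frac{1}{234} + 38 = \frac{8893}{234}$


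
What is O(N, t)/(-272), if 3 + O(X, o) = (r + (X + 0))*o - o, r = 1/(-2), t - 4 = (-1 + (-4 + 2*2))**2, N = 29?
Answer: -269/544 ≈ -0.49449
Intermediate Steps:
t = 5 (t = 4 + (-1 + (-4 + 2*2))**2 = 4 + (-1 + (-4 + 4))**2 = 4 + (-1 + 0)**2 = 4 + (-1)**2 = 4 + 1 = 5)
r = -1/2 ≈ -0.50000
O(X, o) = -3 - o + o*(-1/2 + X) (O(X, o) = -3 + ((-1/2 + (X + 0))*o - o) = -3 + ((-1/2 + X)*o - o) = -3 + (o*(-1/2 + X) - o) = -3 + (-o + o*(-1/2 + X)) = -3 - o + o*(-1/2 + X))
O(N, t)/(-272) = (-3 - 3/2*5 + 29*5)/(-272) = (-3 - 15/2 + 145)*(-1/272) = (269/2)*(-1/272) = -269/544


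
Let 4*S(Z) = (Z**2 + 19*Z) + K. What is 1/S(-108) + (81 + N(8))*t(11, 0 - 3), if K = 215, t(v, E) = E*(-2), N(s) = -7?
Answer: 4363192/9827 ≈ 444.00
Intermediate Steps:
t(v, E) = -2*E
S(Z) = 215/4 + Z**2/4 + 19*Z/4 (S(Z) = ((Z**2 + 19*Z) + 215)/4 = (215 + Z**2 + 19*Z)/4 = 215/4 + Z**2/4 + 19*Z/4)
1/S(-108) + (81 + N(8))*t(11, 0 - 3) = 1/(215/4 + (1/4)*(-108)**2 + (19/4)*(-108)) + (81 - 7)*(-2*(0 - 3)) = 1/(215/4 + (1/4)*11664 - 513) + 74*(-2*(-3)) = 1/(215/4 + 2916 - 513) + 74*6 = 1/(9827/4) + 444 = 4/9827 + 444 = 4363192/9827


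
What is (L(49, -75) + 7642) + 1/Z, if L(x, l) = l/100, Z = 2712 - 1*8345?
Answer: 172172641/22532 ≈ 7641.3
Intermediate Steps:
Z = -5633 (Z = 2712 - 8345 = -5633)
L(x, l) = l/100 (L(x, l) = l*(1/100) = l/100)
(L(49, -75) + 7642) + 1/Z = ((1/100)*(-75) + 7642) + 1/(-5633) = (-¾ + 7642) - 1/5633 = 30565/4 - 1/5633 = 172172641/22532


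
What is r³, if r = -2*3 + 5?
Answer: -1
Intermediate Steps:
r = -1 (r = -6 + 5 = -1)
r³ = (-1)³ = -1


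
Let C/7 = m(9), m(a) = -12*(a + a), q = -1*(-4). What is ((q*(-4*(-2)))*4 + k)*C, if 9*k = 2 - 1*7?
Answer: -192696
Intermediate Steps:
q = 4
m(a) = -24*a
k = -5/9 (k = (2 - 1*7)/9 = (2 - 7)/9 = (⅑)*(-5) = -5/9 ≈ -0.55556)
C = -1512 (C = 7*(-24*9) = 7*(-216) = -1512)
((q*(-4*(-2)))*4 + k)*C = ((4*(-4*(-2)))*4 - 5/9)*(-1512) = ((4*8)*4 - 5/9)*(-1512) = (32*4 - 5/9)*(-1512) = (128 - 5/9)*(-1512) = (1147/9)*(-1512) = -192696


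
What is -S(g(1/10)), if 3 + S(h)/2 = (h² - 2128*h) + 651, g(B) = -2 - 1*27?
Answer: -126402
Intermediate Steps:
g(B) = -29 (g(B) = -2 - 27 = -29)
S(h) = 1296 - 4256*h + 2*h² (S(h) = -6 + 2*((h² - 2128*h) + 651) = -6 + 2*(651 + h² - 2128*h) = -6 + (1302 - 4256*h + 2*h²) = 1296 - 4256*h + 2*h²)
-S(g(1/10)) = -(1296 - 4256*(-29) + 2*(-29)²) = -(1296 + 123424 + 2*841) = -(1296 + 123424 + 1682) = -1*126402 = -126402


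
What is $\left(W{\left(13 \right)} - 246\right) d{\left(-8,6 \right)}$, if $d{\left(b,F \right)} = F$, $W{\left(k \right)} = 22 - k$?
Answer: $-1422$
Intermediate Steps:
$\left(W{\left(13 \right)} - 246\right) d{\left(-8,6 \right)} = \left(\left(22 - 13\right) - 246\right) 6 = \left(9 - 246\right) 6 = \left(-237\right) 6 = -1422$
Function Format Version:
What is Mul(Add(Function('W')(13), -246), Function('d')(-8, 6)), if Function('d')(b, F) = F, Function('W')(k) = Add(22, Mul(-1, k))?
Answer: -1422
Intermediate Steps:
Mul(Add(Function('W')(13), -246), Function('d')(-8, 6)) = Mul(Add(Add(22, Mul(-1, 13)), -246), 6) = Mul(Add(Add(22, -13), -246), 6) = Mul(Add(9, -246), 6) = Mul(-237, 6) = -1422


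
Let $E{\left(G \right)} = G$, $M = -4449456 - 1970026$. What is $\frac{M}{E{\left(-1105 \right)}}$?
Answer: $\frac{6419482}{1105} \approx 5809.5$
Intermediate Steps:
$M = -6419482$
$\frac{M}{E{\left(-1105 \right)}} = - \frac{6419482}{-1105} = \left(-6419482\right) \left(- \frac{1}{1105}\right) = \frac{6419482}{1105}$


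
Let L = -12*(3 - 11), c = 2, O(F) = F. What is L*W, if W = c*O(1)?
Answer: 192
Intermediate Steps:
L = 96 (L = -12*(-8) = 96)
W = 2 (W = 2*1 = 2)
L*W = 96*2 = 192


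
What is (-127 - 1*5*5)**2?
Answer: 23104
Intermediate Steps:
(-127 - 1*5*5)**2 = (-127 - 5*5)**2 = (-127 - 25)**2 = (-152)**2 = 23104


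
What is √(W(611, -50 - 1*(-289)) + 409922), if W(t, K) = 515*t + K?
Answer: √724826 ≈ 851.37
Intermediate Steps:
W(t, K) = K + 515*t
√(W(611, -50 - 1*(-289)) + 409922) = √(((-50 - 1*(-289)) + 515*611) + 409922) = √(((-50 + 289) + 314665) + 409922) = √((239 + 314665) + 409922) = √(314904 + 409922) = √724826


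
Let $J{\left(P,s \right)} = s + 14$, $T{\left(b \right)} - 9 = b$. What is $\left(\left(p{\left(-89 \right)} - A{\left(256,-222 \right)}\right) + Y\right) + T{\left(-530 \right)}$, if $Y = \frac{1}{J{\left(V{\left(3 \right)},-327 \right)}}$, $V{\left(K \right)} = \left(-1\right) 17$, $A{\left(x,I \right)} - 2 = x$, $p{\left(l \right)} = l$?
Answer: $- \frac{271685}{313} \approx -868.0$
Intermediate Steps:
$A{\left(x,I \right)} = 2 + x$
$T{\left(b \right)} = 9 + b$
$V{\left(K \right)} = -17$
$J{\left(P,s \right)} = 14 + s$
$Y = - \frac{1}{313}$ ($Y = \frac{1}{14 - 327} = \frac{1}{-313} = - \frac{1}{313} \approx -0.0031949$)
$\left(\left(p{\left(-89 \right)} - A{\left(256,-222 \right)}\right) + Y\right) + T{\left(-530 \right)} = \left(\left(-89 - \left(2 + 256\right)\right) - \frac{1}{313}\right) + \left(9 - 530\right) = \left(\left(-89 - 258\right) - \frac{1}{313}\right) - 521 = \left(-347 - \frac{1}{313}\right) - 521 = - \frac{108612}{313} - 521 = - \frac{271685}{313}$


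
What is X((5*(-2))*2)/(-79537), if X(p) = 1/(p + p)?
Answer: 1/3181480 ≈ 3.1432e-7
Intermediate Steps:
X(p) = 1/(2*p)
X((5*(-2))*2)/(-79537) = (1/(2*(((5*(-2))*2))))/(-79537) = (1/(2*((-10*2))))*(-1/79537) = ((1/2)/(-20))*(-1/79537) = ((1/2)*(-1/20))*(-1/79537) = -1/40*(-1/79537) = 1/3181480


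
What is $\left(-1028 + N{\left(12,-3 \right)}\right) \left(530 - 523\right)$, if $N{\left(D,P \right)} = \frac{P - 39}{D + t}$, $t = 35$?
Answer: $- \frac{338506}{47} \approx -7202.3$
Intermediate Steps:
$N{\left(D,P \right)} = \frac{-39 + P}{35 + D}$ ($N{\left(D,P \right)} = \frac{P - 39}{D + 35} = \frac{-39 + P}{35 + D}$)
$\left(-1028 + N{\left(12,-3 \right)}\right) \left(530 - 523\right) = \left(-1028 + \frac{-39 - 3}{35 + 12}\right) \left(530 - 523\right) = \left(-1028 + \frac{1}{47} \left(-42\right)\right) 7 = \left(-1028 - \frac{42}{47}\right) 7 = \left(- \frac{48358}{47}\right) 7 = - \frac{338506}{47}$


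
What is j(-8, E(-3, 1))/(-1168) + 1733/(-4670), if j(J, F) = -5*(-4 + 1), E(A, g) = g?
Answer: -1047097/2727280 ≈ -0.38393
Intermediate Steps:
j(J, F) = 15 (j(J, F) = -5*(-3) = 15)
j(-8, E(-3, 1))/(-1168) + 1733/(-4670) = 15/(-1168) + 1733/(-4670) = 15*(-1/1168) + 1733*(-1/4670) = -15/1168 - 1733/4670 = -1047097/2727280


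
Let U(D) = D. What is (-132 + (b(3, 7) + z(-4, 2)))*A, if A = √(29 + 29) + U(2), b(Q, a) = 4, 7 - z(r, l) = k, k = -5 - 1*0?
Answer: -232 - 116*√58 ≈ -1115.4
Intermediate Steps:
k = -5 (k = -5 + 0 = -5)
z(r, l) = 12 (z(r, l) = 7 - 1*(-5) = 7 + 5 = 12)
A = 2 + √58 (A = √(29 + 29) + 2 = √58 + 2 = 2 + √58 ≈ 9.6158)
(-132 + (b(3, 7) + z(-4, 2)))*A = (-132 + (4 + 12))*(2 + √58) = (-132 + 16)*(2 + √58) = -116*(2 + √58) = -232 - 116*√58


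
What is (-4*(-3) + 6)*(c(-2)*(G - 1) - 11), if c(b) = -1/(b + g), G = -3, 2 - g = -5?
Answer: -918/5 ≈ -183.60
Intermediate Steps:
g = 7 (g = 2 - 1*(-5) = 2 + 5 = 7)
c(b) = -1/(7 + b) (c(b) = -1/(b + 7) = -1/(7 + b))
(-4*(-3) + 6)*(c(-2)*(G - 1) - 11) = (-4*(-3) + 6)*((-1/(7 - 2))*(-3 - 1) - 11) = (12 + 6)*(-1/5*(-4) - 11) = 18*(-1*1/5*(-4) - 11) = 18*(-1/5*(-4) - 11) = 18*(4/5 - 11) = 18*(-51/5) = -918/5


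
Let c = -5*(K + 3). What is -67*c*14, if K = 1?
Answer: 18760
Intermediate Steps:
c = -20 (c = -5*(1 + 3) = -5*4 = -20)
-67*c*14 = -67*(-20)*14 = 1340*14 = 18760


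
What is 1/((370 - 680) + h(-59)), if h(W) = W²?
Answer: 1/3171 ≈ 0.00031536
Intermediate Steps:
1/((370 - 680) + h(-59)) = 1/((370 - 680) + (-59)²) = 1/(-310 + 3481) = 1/3171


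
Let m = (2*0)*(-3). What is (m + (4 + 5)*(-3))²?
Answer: 729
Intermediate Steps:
m = 0 (m = 0*(-3) = 0)
(m + (4 + 5)*(-3))² = (0 + (4 + 5)*(-3))² = (0 + 9*(-3))² = (0 - 27)² = (-27)² = 729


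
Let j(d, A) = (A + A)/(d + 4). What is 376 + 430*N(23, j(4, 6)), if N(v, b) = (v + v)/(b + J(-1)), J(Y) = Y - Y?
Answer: 40688/3 ≈ 13563.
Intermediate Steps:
J(Y) = 0
j(d, A) = 2*A/(4 + d) (j(d, A) = (2*A)/(4 + d) = 2*A/(4 + d))
N(v, b) = 2*v/b (N(v, b) = (v + v)/(b + 0) = (2*v)/b = 2*v/b)
376 + 430*N(23, j(4, 6)) = 376 + 430*(2*23/(2*6/(4 + 4))) = 376 + 430*(2*23/(2*6/8)) = 376 + 430*(2*23/(2*6*(⅛))) = 376 + 430*(2*23/(3/2)) = 376 + 430*(2*23*(⅔)) = 376 + 430*(92/3) = 376 + 39560/3 = 40688/3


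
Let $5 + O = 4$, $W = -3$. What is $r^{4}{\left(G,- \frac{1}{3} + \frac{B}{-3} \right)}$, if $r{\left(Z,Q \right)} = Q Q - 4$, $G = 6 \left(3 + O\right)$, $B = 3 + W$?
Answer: $\frac{1500625}{6561} \approx 228.72$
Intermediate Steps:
$O = -1$ ($O = -5 + 4 = -1$)
$B = 0$ ($B = 3 - 3 = 0$)
$G = 12$ ($G = 6 \left(3 - 1\right) = 6 \cdot 2 = 12$)
$r{\left(Z,Q \right)} = -4 + Q^{2}$ ($r{\left(Z,Q \right)} = Q^{2} - 4 = -4 + Q^{2}$)
$r^{4}{\left(G,- \frac{1}{3} + \frac{B}{-3} \right)} = \left(-4 + \left(- \frac{1}{3} + \frac{0}{-3}\right)^{2}\right)^{4} = \left(-4 + \left(\left(-1\right) \frac{1}{3} + 0 \left(- \frac{1}{3}\right)\right)^{2}\right)^{4} = \left(-4 + \left(- \frac{1}{3} + 0\right)^{2}\right)^{4} = \left(-4 + \left(- \frac{1}{3}\right)^{2}\right)^{4} = \left(-4 + \frac{1}{9}\right)^{4} = \left(- \frac{35}{9}\right)^{4} = \frac{1500625}{6561}$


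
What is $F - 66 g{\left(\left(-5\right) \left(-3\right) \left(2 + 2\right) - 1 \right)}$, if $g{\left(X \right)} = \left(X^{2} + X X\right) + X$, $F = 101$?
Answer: $-463285$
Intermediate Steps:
$g{\left(X \right)} = X + 2 X^{2}$ ($g{\left(X \right)} = \left(X^{2} + X^{2}\right) + X = 2 X^{2} + X = X + 2 X^{2}$)
$F - 66 g{\left(\left(-5\right) \left(-3\right) \left(2 + 2\right) - 1 \right)} = 101 - 66 \left(\left(-5\right) \left(-3\right) \left(2 + 2\right) - 1\right) \left(1 + 2 \left(\left(-5\right) \left(-3\right) \left(2 + 2\right) - 1\right)\right) = 101 - 66 \left(15 \cdot 4 - 1\right) \left(1 + 2 \left(15 \cdot 4 - 1\right)\right) = 101 - 66 \left(60 - 1\right) \left(1 + 2 \left(60 - 1\right)\right) = 101 - 66 \cdot 59 \left(1 + 2 \cdot 59\right) = 101 - 66 \cdot 59 \left(1 + 118\right) = 101 - 66 \cdot 59 \cdot 119 = 101 - 463386 = -463285$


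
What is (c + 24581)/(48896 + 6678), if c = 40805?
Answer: 32693/27787 ≈ 1.1766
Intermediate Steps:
(c + 24581)/(48896 + 6678) = (40805 + 24581)/(48896 + 6678) = 65386/55574 = 65386*(1/55574) = 32693/27787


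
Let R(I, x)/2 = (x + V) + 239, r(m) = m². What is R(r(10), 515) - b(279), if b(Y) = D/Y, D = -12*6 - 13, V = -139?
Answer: 343255/279 ≈ 1230.3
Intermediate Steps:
D = -85 (D = -72 - 13 = -85)
R(I, x) = 200 + 2*x (R(I, x) = 2*((x - 139) + 239) = 2*((-139 + x) + 239) = 2*(100 + x) = 200 + 2*x)
b(Y) = -85/Y
R(r(10), 515) - b(279) = (200 + 2*515) - (-85)/279 = (200 + 1030) - (-85)/279 = 1230 - 1*(-85/279) = 1230 + 85/279 = 343255/279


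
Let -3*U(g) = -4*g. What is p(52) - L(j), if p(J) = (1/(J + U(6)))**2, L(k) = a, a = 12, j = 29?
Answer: -43199/3600 ≈ -12.000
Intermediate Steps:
U(g) = 4*g/3 (U(g) = -(-4)*g/3 = 4*g/3)
L(k) = 12
p(J) = (8 + J)**(-2) (p(J) = (1/(J + (4/3)*6))**2 = (1/(J + 8))**2 = (1/(8 + J))**2 = (8 + J)**(-2))
p(52) - L(j) = (8 + 52)**(-2) - 1*12 = 60**(-2) - 12 = 1/3600 - 12 = -43199/3600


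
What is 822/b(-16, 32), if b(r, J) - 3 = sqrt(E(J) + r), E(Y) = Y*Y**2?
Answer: -18/239 + 24*sqrt(2047)/239 ≈ 4.4680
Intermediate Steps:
E(Y) = Y**3
b(r, J) = 3 + sqrt(r + J**3) (b(r, J) = 3 + sqrt(J**3 + r) = 3 + sqrt(r + J**3))
822/b(-16, 32) = 822/(3 + sqrt(-16 + 32**3)) = 822/(3 + sqrt(-16 + 32768)) = 822/(3 + sqrt(32752)) = 822/(3 + 4*sqrt(2047))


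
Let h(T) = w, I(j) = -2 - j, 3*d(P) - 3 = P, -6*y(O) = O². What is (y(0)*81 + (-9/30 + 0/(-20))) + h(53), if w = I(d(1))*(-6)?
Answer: 197/10 ≈ 19.700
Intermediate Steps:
y(O) = -O²/6
d(P) = 1 + P/3
w = 20 (w = (-2 - (1 + (⅓)*1))*(-6) = (-2 - (1 + ⅓))*(-6) = (-2 - 1*4/3)*(-6) = (-2 - 4/3)*(-6) = -10/3*(-6) = 20)
h(T) = 20
(y(0)*81 + (-9/30 + 0/(-20))) + h(53) = (-⅙*0²*81 + (-9/30 + 0/(-20))) + 20 = (-⅙*0*81 + (-9*1/30 + 0*(-1/20))) + 20 = (0*81 + (-3/10 + 0)) + 20 = (0 - 3/10) + 20 = -3/10 + 20 = 197/10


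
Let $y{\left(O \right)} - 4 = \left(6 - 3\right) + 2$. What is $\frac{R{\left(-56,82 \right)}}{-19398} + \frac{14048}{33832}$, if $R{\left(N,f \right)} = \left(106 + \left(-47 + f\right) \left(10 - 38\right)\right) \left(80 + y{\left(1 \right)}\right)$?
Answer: $\frac{181509941}{41017071} \approx 4.4252$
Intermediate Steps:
$y{\left(O \right)} = 9$ ($y{\left(O \right)} = 4 + \left(\left(6 - 3\right) + 2\right) = 4 + \left(3 + 2\right) = 4 + 5 = 9$)
$R{\left(N,f \right)} = 126558 - 2492 f$ ($R{\left(N,f \right)} = \left(106 + \left(-47 + f\right) \left(10 - 38\right)\right) \left(80 + 9\right) = \left(106 + \left(-47 + f\right) \left(-28\right)\right) 89 = \left(106 - \left(-1316 + 28 f\right)\right) 89 = \left(1422 - 28 f\right) 89 = 126558 - 2492 f$)
$\frac{R{\left(-56,82 \right)}}{-19398} + \frac{14048}{33832} = \frac{126558 - 204344}{-19398} + \frac{14048}{33832} = \left(126558 - 204344\right) \left(- \frac{1}{19398}\right) + 14048 \cdot \frac{1}{33832} = \left(-77786\right) \left(- \frac{1}{19398}\right) + \frac{1756}{4229} = \frac{38893}{9699} + \frac{1756}{4229} = \frac{181509941}{41017071}$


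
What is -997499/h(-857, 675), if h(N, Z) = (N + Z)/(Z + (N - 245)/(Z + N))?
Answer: 30910499012/8281 ≈ 3.7327e+6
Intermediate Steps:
h(N, Z) = (N + Z)/(Z + (-245 + N)/(N + Z))
-997499/h(-857, 675) = -997499*(-245 - 857 + 675² - 857*675)/(-857 + 675)² = -997499/((-182)²/(-245 - 857 + 455625 - 578475)) = -997499/(33124/(-123952)) = -997499/(33124*(-1/123952)) = -997499/(-8281/30988) = -997499*(-30988/8281) = 30910499012/8281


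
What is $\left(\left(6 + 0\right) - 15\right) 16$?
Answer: $-144$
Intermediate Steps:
$\left(\left(6 + 0\right) - 15\right) 16 = \left(6 - 15\right) 16 = \left(-9\right) 16 = -144$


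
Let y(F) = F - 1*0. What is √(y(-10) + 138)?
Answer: 8*√2 ≈ 11.314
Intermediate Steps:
y(F) = F (y(F) = F + 0 = F)
√(y(-10) + 138) = √(-10 + 138) = √128 = 8*√2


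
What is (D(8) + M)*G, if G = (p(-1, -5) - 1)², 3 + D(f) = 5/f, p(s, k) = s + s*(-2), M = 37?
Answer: 0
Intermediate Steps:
p(s, k) = -s (p(s, k) = s - 2*s = -s)
D(f) = -3 + 5/f
G = 0 (G = (-1*(-1) - 1)² = (1 - 1)² = 0² = 0)
(D(8) + M)*G = ((-3 + 5/8) + 37)*0 = (-19/8 + 37)*0 = (277/8)*0 = 0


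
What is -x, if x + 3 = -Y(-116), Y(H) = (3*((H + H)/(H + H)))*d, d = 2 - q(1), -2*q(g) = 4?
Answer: 15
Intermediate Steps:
q(g) = -2 (q(g) = -½*4 = -2)
d = 4 (d = 2 - 1*(-2) = 2 + 2 = 4)
Y(H) = 12 (Y(H) = (3*((H + H)/(H + H)))*4 = (3*((2*H)/((2*H))))*4 = (3*((2*H)*(1/(2*H))))*4 = (3*1)*4 = 3*4 = 12)
x = -15 (x = -3 - 1*12 = -3 - 12 = -15)
-x = -1*(-15) = 15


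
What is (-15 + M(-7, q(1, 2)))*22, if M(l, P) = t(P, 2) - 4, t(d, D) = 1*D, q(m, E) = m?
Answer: -374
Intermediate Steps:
t(d, D) = D
M(l, P) = -2 (M(l, P) = 2 - 4 = -2)
(-15 + M(-7, q(1, 2)))*22 = (-15 - 2)*22 = -17*22 = -374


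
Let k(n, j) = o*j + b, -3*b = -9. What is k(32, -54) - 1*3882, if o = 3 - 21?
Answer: -2907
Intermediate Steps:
b = 3 (b = -1/3*(-9) = 3)
o = -18
k(n, j) = 3 - 18*j (k(n, j) = -18*j + 3 = 3 - 18*j)
k(32, -54) - 1*3882 = (3 - 18*(-54)) - 1*3882 = (3 + 972) - 3882 = 975 - 3882 = -2907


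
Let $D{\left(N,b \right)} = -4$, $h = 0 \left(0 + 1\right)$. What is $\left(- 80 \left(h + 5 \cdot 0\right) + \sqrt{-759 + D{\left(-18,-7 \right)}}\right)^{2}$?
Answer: $-763$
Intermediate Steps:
$h = 0$ ($h = 0 \cdot 1 = 0$)
$\left(- 80 \left(h + 5 \cdot 0\right) + \sqrt{-759 + D{\left(-18,-7 \right)}}\right)^{2} = \left(- 80 \left(0 + 5 \cdot 0\right) + \sqrt{-759 - 4}\right)^{2} = \left(- 80 \left(0 + 0\right) + \sqrt{-763}\right)^{2} = \left(\left(-80\right) 0 + i \sqrt{763}\right)^{2} = \left(0 + i \sqrt{763}\right)^{2} = \left(i \sqrt{763}\right)^{2} = -763$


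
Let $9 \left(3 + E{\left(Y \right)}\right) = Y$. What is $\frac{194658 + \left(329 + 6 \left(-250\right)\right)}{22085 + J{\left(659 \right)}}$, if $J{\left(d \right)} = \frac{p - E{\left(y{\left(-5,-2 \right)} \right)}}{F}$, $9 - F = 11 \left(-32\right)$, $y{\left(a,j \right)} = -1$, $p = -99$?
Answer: $\frac{628639263}{71753302} \approx 8.7611$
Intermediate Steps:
$E{\left(Y \right)} = -3 + \frac{Y}{9}$
$F = 361$ ($F = 9 - 11 \left(-32\right) = 9 - -352 = 9 + 352 = 361$)
$J{\left(d \right)} = - \frac{863}{3249}$ ($J{\left(d \right)} = \frac{-99 - \left(-3 + \frac{1}{9} \left(-1\right)\right)}{361} = \left(-99 - \left(-3 - \frac{1}{9}\right)\right) \frac{1}{361} = \left(-99 - - \frac{28}{9}\right) \frac{1}{361} = \left(-99 + \frac{28}{9}\right) \frac{1}{361} = \left(- \frac{863}{9}\right) \frac{1}{361} = - \frac{863}{3249}$)
$\frac{194658 + \left(329 + 6 \left(-250\right)\right)}{22085 + J{\left(659 \right)}} = \frac{194658 + \left(329 + 6 \left(-250\right)\right)}{22085 - \frac{863}{3249}} = \frac{194658 + \left(329 - 1500\right)}{\frac{71753302}{3249}} = \left(194658 - 1171\right) \frac{3249}{71753302} = 193487 \cdot \frac{3249}{71753302} = \frac{628639263}{71753302}$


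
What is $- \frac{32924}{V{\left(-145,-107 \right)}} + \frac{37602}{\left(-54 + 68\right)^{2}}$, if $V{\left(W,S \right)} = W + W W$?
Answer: $\frac{48667291}{255780} \approx 190.27$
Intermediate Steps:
$V{\left(W,S \right)} = W + W^{2}$
$- \frac{32924}{V{\left(-145,-107 \right)}} + \frac{37602}{\left(-54 + 68\right)^{2}} = - \frac{32924}{\left(-145\right) \left(1 - 145\right)} + \frac{37602}{\left(-54 + 68\right)^{2}} = - \frac{32924}{\left(-145\right) \left(-144\right)} + \frac{37602}{14^{2}} = - \frac{32924}{20880} + \frac{37602}{196} = \left(-32924\right) \frac{1}{20880} + 37602 \cdot \frac{1}{196} = - \frac{8231}{5220} + \frac{18801}{98} = \frac{48667291}{255780}$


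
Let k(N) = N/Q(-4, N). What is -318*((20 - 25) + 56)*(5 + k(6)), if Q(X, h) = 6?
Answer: -97308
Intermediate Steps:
k(N) = N/6
-318*((20 - 25) + 56)*(5 + k(6)) = -318*((20 - 25) + 56)*(5 + (⅙)*6) = -318*(-5 + 56)*(5 + 1) = -16218*6 = -318*306 = -97308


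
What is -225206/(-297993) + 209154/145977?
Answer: 31733774728/14500041387 ≈ 2.1885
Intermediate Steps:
-225206/(-297993) + 209154/145977 = -225206*(-1/297993) + 209154*(1/145977) = 225206/297993 + 69718/48659 = 31733774728/14500041387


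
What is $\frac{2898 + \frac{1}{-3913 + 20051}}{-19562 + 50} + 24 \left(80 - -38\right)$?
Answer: $\frac{891706577867}{314884656} \approx 2831.9$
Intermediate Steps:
$\frac{2898 + \frac{1}{-3913 + 20051}}{-19562 + 50} + 24 \left(80 - -38\right) = \frac{2898 + \frac{1}{16138}}{-19512} + 24 \left(80 + 38\right) = \left(2898 + \frac{1}{16138}\right) \left(- \frac{1}{19512}\right) + 24 \cdot 118 = \frac{46767925}{16138} \left(- \frac{1}{19512}\right) + 2832 = - \frac{46767925}{314884656} + 2832 = \frac{891706577867}{314884656}$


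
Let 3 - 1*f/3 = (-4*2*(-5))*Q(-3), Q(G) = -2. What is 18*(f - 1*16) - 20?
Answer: 4174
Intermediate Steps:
f = 249 (f = 9 - 3*-4*2*(-5)*(-2) = 9 - 3*(-8*(-5))*(-2) = 9 - 120*(-2) = 9 - 3*(-80) = 9 + 240 = 249)
18*(f - 1*16) - 20 = 18*(249 - 1*16) - 20 = 18*(249 - 16) - 20 = 18*233 - 20 = 4194 - 20 = 4174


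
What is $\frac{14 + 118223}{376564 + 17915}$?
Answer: $\frac{118237}{394479} \approx 0.29973$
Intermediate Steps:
$\frac{14 + 118223}{376564 + 17915} = \frac{118237}{394479}$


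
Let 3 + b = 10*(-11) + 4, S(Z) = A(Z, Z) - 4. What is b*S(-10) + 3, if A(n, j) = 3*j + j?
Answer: 4799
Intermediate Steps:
A(n, j) = 4*j
S(Z) = -4 + 4*Z (S(Z) = 4*Z - 4 = -4 + 4*Z)
b = -109 (b = -3 + (10*(-11) + 4) = -3 + (-110 + 4) = -3 - 106 = -109)
b*S(-10) + 3 = -109*(-4 + 4*(-10)) + 3 = -109*(-4 - 40) + 3 = -109*(-44) + 3 = 4796 + 3 = 4799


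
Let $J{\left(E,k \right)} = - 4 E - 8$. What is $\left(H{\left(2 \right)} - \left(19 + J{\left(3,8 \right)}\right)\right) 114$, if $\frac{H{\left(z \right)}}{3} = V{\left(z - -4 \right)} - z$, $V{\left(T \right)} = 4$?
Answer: $798$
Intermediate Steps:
$J{\left(E,k \right)} = -8 - 4 E$
$H{\left(z \right)} = 12 - 3 z$ ($H{\left(z \right)} = 3 \left(4 - z\right) = 12 - 3 z$)
$\left(H{\left(2 \right)} - \left(19 + J{\left(3,8 \right)}\right)\right) 114 = \left(\left(12 - 6\right) - \left(11 - 12\right)\right) 114 = \left(\left(12 - 6\right) - -1\right) 114 = \left(6 - -1\right) 114 = \left(6 + \left(-19 + 20\right)\right) 114 = \left(6 + 1\right) 114 = 7 \cdot 114 = 798$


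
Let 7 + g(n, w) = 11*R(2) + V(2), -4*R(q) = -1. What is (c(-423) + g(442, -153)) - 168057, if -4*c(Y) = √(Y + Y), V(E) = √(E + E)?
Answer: -672237/4 - 3*I*√94/4 ≈ -1.6806e+5 - 7.2715*I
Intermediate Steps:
R(q) = ¼ (R(q) = -¼*(-1) = ¼)
V(E) = √2*√E (V(E) = √(2*E) = √2*√E)
g(n, w) = -9/4 (g(n, w) = -7 + (11*(¼) + √2*√2) = -7 + (11/4 + 2) = -7 + 19/4 = -9/4)
c(Y) = -√2*√Y/4 (c(Y) = -√(Y + Y)/4 = -√2*√Y/4)
(c(-423) + g(442, -153)) - 168057 = (-√2*√(-423)/4 - 9/4) - 168057 = (-√2*3*I*√47/4 - 9/4) - 168057 = (-3*I*√94/4 - 9/4) - 168057 = (-9/4 - 3*I*√94/4) - 168057 = -672237/4 - 3*I*√94/4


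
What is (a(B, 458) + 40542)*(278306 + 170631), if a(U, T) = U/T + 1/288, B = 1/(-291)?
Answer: 116436813281252381/6397344 ≈ 1.8201e+10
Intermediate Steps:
B = -1/291 ≈ -0.0034364
a(U, T) = 1/288 + U/T (a(U, T) = U/T + 1*(1/288) = U/T + 1/288 = 1/288 + U/T)
(a(B, 458) + 40542)*(278306 + 170631) = ((-1/291 + (1/288)*458)/458 + 40542)*(278306 + 170631) = ((-1/291 + 229/144)/458 + 40542)*448937 = ((1/458)*(22165/13968) + 40542)*448937 = (22165/6397344 + 40542)*448937 = (259361142613/6397344)*448937 = 116436813281252381/6397344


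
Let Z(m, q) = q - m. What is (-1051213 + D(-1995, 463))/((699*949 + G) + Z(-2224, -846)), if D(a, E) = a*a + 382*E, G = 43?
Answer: 1552839/332386 ≈ 4.6718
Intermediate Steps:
D(a, E) = a² + 382*E
(-1051213 + D(-1995, 463))/((699*949 + G) + Z(-2224, -846)) = (-1051213 + ((-1995)² + 382*463))/((699*949 + 43) + (-846 - 1*(-2224))) = (-1051213 + (3980025 + 176866))/((663351 + 43) + (-846 + 2224)) = (-1051213 + 4156891)/(663394 + 1378) = 3105678/664772 = 3105678*(1/664772) = 1552839/332386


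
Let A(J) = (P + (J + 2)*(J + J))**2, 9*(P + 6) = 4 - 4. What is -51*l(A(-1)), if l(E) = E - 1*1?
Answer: -3213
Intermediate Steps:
P = -6 (P = -6 + (4 - 4)/9 = -6 + (1/9)*0 = -6 + 0 = -6)
A(J) = (-6 + 2*J*(2 + J))**2 (A(J) = (-6 + (J + 2)*(J + J))**2 = (-6 + (2 + J)*(2*J))**2 = (-6 + 2*J*(2 + J))**2)
l(E) = -1 + E (l(E) = E - 1 = -1 + E)
-51*l(A(-1)) = -51*(-1 + 4*(-3 + (-1)**2 + 2*(-1))**2) = -51*(-1 + 4*(-3 + 1 - 2)**2) = -51*(-1 + 4*(-4)**2) = -51*(-1 + 4*16) = -51*(-1 + 64) = -51*63 = -17*189 = -3213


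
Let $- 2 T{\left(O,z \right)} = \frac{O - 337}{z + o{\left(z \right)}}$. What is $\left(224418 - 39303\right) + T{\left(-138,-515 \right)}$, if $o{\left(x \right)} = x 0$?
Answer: $\frac{38133595}{206} \approx 1.8511 \cdot 10^{5}$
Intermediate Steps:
$o{\left(x \right)} = 0$
$T{\left(O,z \right)} = - \frac{-337 + O}{2 z}$ ($T{\left(O,z \right)} = - \frac{\left(O - 337\right) \frac{1}{z + 0}}{2} = - \frac{\left(-337 + O\right) \frac{1}{z}}{2} = - \frac{\frac{1}{z} \left(-337 + O\right)}{2} = - \frac{-337 + O}{2 z}$)
$\left(224418 - 39303\right) + T{\left(-138,-515 \right)} = \left(224418 - 39303\right) + \frac{337 - -138}{2 \left(-515\right)} = 185115 + \frac{1}{2} \left(- \frac{1}{515}\right) \left(337 + 138\right) = 185115 + \frac{1}{2} \left(- \frac{1}{515}\right) 475 = 185115 - \frac{95}{206} = \frac{38133595}{206}$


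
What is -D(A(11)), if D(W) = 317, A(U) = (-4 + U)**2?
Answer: -317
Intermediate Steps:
-D(A(11)) = -1*317 = -317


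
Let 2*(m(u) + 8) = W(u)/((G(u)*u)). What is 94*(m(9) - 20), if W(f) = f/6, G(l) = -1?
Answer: -15839/6 ≈ -2639.8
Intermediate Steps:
W(f) = f/6 (W(f) = f*(1/6) = f/6)
m(u) = -97/12 (m(u) = -8 + ((u/6)/((-u)))/2 = -8 + ((u/6)*(-1/u))/2 = -8 + (1/2)*(-1/6) = -8 - 1/12 = -97/12)
94*(m(9) - 20) = 94*(-97/12 - 20) = 94*(-337/12) = -15839/6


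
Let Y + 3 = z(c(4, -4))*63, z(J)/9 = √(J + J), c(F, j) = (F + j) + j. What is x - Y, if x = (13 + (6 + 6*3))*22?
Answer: 817 - 1134*I*√2 ≈ 817.0 - 1603.7*I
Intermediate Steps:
c(F, j) = F + 2*j
z(J) = 9*√2*√J (z(J) = 9*√(J + J) = 9*√(2*J) = 9*(√2*√J) = 9*√2*√J)
Y = -3 + 1134*I*√2 (Y = -3 + (9*√2*√(4 + 2*(-4)))*63 = -3 + (9*√2*√(4 - 8))*63 = -3 + (9*√2*√(-4))*63 = -3 + (9*√2*(2*I))*63 = -3 + (18*I*√2)*63 = -3 + 1134*I*√2 ≈ -3.0 + 1603.7*I)
x = 814 (x = (13 + (6 + 18))*22 = (13 + 24)*22 = 37*22 = 814)
x - Y = 814 - (-3 + 1134*I*√2) = 814 + (3 - 1134*I*√2) = 817 - 1134*I*√2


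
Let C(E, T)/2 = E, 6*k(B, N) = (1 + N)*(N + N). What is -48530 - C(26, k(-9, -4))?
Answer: -48582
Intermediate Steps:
k(B, N) = N*(1 + N)/3 (k(B, N) = ((1 + N)*(N + N))/6 = ((1 + N)*(2*N))/6 = (2*N*(1 + N))/6 = N*(1 + N)/3)
C(E, T) = 2*E
-48530 - C(26, k(-9, -4)) = -48530 - 2*26 = -48530 - 1*52 = -48530 - 52 = -48582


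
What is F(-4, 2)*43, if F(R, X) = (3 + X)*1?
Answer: 215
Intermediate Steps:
F(R, X) = 3 + X
F(-4, 2)*43 = (3 + 2)*43 = 5*43 = 215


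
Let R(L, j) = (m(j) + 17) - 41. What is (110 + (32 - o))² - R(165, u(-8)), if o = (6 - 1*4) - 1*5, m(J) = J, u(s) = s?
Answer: 21057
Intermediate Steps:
o = -3 (o = (6 - 4) - 5 = 2 - 5 = -3)
R(L, j) = -24 + j (R(L, j) = (j + 17) - 41 = (17 + j) - 41 = -24 + j)
(110 + (32 - o))² - R(165, u(-8)) = (110 + (32 - 1*(-3)))² - (-24 - 8) = (110 + (32 + 3))² - 1*(-32) = (110 + 35)² + 32 = 145² + 32 = 21025 + 32 = 21057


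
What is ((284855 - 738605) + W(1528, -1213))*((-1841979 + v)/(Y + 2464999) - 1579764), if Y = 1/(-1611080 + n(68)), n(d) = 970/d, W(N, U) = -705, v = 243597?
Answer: 96937586465849915595036570/135023364498731 ≈ 7.1793e+11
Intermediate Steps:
Y = -34/54776235 (Y = 1/(-1611080 + 970/68) = 1/(-1611080 + 970*(1/68)) = 1/(-1611080 + 485/34) = 1/(-54776235/34) = -34/54776235 ≈ -6.2071e-7)
((284855 - 738605) + W(1528, -1213))*((-1841979 + v)/(Y + 2464999) - 1579764) = ((284855 - 738605) - 705)*((-1841979 + 243597)/(-34/54776235 + 2464999) - 1579764) = (-453750 - 705)*(-1598382/135023364498731/54776235 - 1579764) = -454455*(-1598382*54776235/135023364498731 - 1579764) = -454455*(-87553348051770/135023364498731 - 1579764) = -454455*(-213305137947321331254/135023364498731) = 96937586465849915595036570/135023364498731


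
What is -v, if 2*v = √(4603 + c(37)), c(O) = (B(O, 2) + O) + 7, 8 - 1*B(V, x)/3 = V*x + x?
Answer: -√4443/2 ≈ -33.328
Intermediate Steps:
B(V, x) = 24 - 3*x - 3*V*x (B(V, x) = 24 - 3*(V*x + x) = 24 - 3*(x + V*x) = 24 + (-3*x - 3*V*x) = 24 - 3*x - 3*V*x)
c(O) = 25 - 5*O (c(O) = ((24 - 3*2 - 3*O*2) + O) + 7 = ((24 - 6 - 6*O) + O) + 7 = ((18 - 6*O) + O) + 7 = (18 - 5*O) + 7 = 25 - 5*O)
v = √4443/2 (v = √(4603 + (25 - 5*37))/2 = √(4603 + (25 - 185))/2 = √(4603 - 160)/2 = √4443/2 ≈ 33.328)
-v = -√4443/2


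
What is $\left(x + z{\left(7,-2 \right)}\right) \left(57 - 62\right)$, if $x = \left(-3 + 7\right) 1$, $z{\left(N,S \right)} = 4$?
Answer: $-40$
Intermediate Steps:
$x = 4$ ($x = 4 \cdot 1 = 4$)
$\left(x + z{\left(7,-2 \right)}\right) \left(57 - 62\right) = \left(4 + 4\right) \left(57 - 62\right) = 8 \left(-5\right) = -40$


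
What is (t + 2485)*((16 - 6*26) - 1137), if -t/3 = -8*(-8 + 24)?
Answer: -3663713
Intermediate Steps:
t = 384 (t = -(-24)*(-8 + 24) = -(-24)*16 = -3*(-128) = 384)
(t + 2485)*((16 - 6*26) - 1137) = (384 + 2485)*((16 - 6*26) - 1137) = 2869*((16 - 156) - 1137) = 2869*(-140 - 1137) = 2869*(-1277) = -3663713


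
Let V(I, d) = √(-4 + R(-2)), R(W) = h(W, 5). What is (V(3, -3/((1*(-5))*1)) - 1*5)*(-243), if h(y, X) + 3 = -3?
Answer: 1215 - 243*I*√10 ≈ 1215.0 - 768.43*I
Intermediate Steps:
h(y, X) = -6 (h(y, X) = -3 - 3 = -6)
R(W) = -6
V(I, d) = I*√10 (V(I, d) = √(-4 - 6) = √(-10) = I*√10)
(V(3, -3/((1*(-5))*1)) - 1*5)*(-243) = (I*√10 - 1*5)*(-243) = (I*√10 - 5)*(-243) = (-5 + I*√10)*(-243) = 1215 - 243*I*√10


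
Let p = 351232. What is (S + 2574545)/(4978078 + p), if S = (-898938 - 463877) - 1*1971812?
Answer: -380041/2664655 ≈ -0.14262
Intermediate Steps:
S = -3334627 (S = -1362815 - 1971812 = -3334627)
(S + 2574545)/(4978078 + p) = (-3334627 + 2574545)/(4978078 + 351232) = -760082/5329310 = -760082*1/5329310 = -380041/2664655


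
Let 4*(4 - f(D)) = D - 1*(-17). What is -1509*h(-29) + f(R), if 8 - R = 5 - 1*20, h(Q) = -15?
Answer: 22629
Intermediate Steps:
R = 23 (R = 8 - (5 - 1*20) = 8 - (5 - 20) = 8 - 1*(-15) = 8 + 15 = 23)
f(D) = -¼ - D/4 (f(D) = 4 - (D - 1*(-17))/4 = 4 - (D + 17)/4 = 4 - (17 + D)/4 = 4 + (-17/4 - D/4) = -¼ - D/4)
-1509*h(-29) + f(R) = -1509*(-15) + (-¼ - ¼*23) = 22635 + (-¼ - 23/4) = 22635 - 6 = 22629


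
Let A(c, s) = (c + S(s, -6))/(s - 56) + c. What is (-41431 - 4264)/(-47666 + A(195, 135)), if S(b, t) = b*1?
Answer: 3609905/3749879 ≈ 0.96267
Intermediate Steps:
S(b, t) = b
A(c, s) = c + (c + s)/(-56 + s) (A(c, s) = (c + s)/(s - 56) + c = (c + s)/(-56 + s) + c = c + (c + s)/(-56 + s))
(-41431 - 4264)/(-47666 + A(195, 135)) = (-41431 - 4264)/(-47666 + (135 - 55*195 + 195*135)/(-56 + 135)) = -45695/(-47666 + (135 - 10725 + 26325)/79) = -45695/(-47666 + (1/79)*15735) = -45695/(-47666 + 15735/79) = -45695/(-3749879/79) = -45695*(-79/3749879) = 3609905/3749879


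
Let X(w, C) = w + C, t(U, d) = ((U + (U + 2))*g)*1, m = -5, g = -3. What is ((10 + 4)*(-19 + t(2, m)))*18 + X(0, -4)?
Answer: -9328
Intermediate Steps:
t(U, d) = -6 - 6*U (t(U, d) = ((U + (U + 2))*(-3))*1 = ((U + (2 + U))*(-3))*1 = ((2 + 2*U)*(-3))*1 = (-6 - 6*U)*1 = -6 - 6*U)
X(w, C) = C + w
((10 + 4)*(-19 + t(2, m)))*18 + X(0, -4) = ((10 + 4)*(-19 + (-6 - 6*2)))*18 + (-4 + 0) = (14*(-19 + (-6 - 12)))*18 - 4 = (14*(-19 - 18))*18 - 4 = (14*(-37))*18 - 4 = -518*18 - 4 = -9324 - 4 = -9328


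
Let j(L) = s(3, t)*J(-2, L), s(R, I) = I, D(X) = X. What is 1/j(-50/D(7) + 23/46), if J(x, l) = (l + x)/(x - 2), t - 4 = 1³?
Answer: 56/605 ≈ 0.092562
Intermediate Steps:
t = 5 (t = 4 + 1³ = 4 + 1 = 5)
J(x, l) = (l + x)/(-2 + x)
j(L) = 5/2 - 5*L/4 (j(L) = 5*((L - 2)/(-2 - 2)) = 5*((-2 + L)/(-4)) = 5*(-(-2 + L)/4) = 5*(½ - L/4) = 5/2 - 5*L/4)
1/j(-50/D(7) + 23/46) = 1/(5/2 - 5*(-50/7 + 23/46)/4) = 1/(5/2 - 5*(-50*⅐ + 23*(1/46))/4) = 1/(5/2 - 5*(-50/7 + ½)/4) = 1/(5/2 - 5/4*(-93/14)) = 1/(5/2 + 465/56) = 1/(605/56) = 56/605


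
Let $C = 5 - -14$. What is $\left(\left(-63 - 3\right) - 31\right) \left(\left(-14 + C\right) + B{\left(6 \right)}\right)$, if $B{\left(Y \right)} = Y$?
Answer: $-1067$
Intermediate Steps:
$C = 19$ ($C = 5 + 14 = 19$)
$\left(\left(-63 - 3\right) - 31\right) \left(\left(-14 + C\right) + B{\left(6 \right)}\right) = \left(\left(-63 - 3\right) - 31\right) \left(\left(-14 + 19\right) + 6\right) = \left(-66 - 31\right) \left(5 + 6\right) = \left(-97\right) 11 = -1067$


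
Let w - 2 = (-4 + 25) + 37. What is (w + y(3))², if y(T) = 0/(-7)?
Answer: 3600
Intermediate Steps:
y(T) = 0 (y(T) = 0*(-⅐) = 0)
w = 60 (w = 2 + ((-4 + 25) + 37) = 2 + (21 + 37) = 2 + 58 = 60)
(w + y(3))² = (60 + 0)² = 60² = 3600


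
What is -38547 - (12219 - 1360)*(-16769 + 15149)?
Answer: 17553033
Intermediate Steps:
-38547 - (12219 - 1360)*(-16769 + 15149) = -38547 - 10859*(-1620) = -38547 - 1*(-17591580) = -38547 + 17591580 = 17553033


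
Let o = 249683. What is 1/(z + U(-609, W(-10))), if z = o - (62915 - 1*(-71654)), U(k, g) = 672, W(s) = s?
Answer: 1/115786 ≈ 8.6366e-6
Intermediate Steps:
z = 115114 (z = 249683 - (62915 - 1*(-71654)) = 249683 - (62915 + 71654) = 249683 - 1*134569 = 249683 - 134569 = 115114)
1/(z + U(-609, W(-10))) = 1/(115114 + 672) = 1/115786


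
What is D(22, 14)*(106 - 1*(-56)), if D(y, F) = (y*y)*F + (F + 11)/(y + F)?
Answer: 2195649/2 ≈ 1.0978e+6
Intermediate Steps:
D(y, F) = F*y² + (11 + F)/(F + y) (D(y, F) = y²*F + (11 + F)/(F + y) = F*y² + (11 + F)/(F + y))
D(22, 14)*(106 - 1*(-56)) = ((11 + 14 + 14*22³ + 14²*22²)/(14 + 22))*(106 - 1*(-56)) = ((11 + 14 + 14*10648 + 196*484)/36)*(106 + 56) = ((11 + 14 + 149072 + 94864)/36)*162 = ((1/36)*243961)*162 = (243961/36)*162 = 2195649/2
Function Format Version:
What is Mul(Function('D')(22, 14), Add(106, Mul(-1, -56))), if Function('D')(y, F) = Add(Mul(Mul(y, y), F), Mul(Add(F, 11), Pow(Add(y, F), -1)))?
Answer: Rational(2195649, 2) ≈ 1.0978e+6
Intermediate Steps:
Function('D')(y, F) = Add(Mul(F, Pow(y, 2)), Mul(Pow(Add(F, y), -1), Add(11, F))) (Function('D')(y, F) = Add(Mul(Pow(y, 2), F), Mul(Add(11, F), Pow(Add(F, y), -1))) = Add(Mul(F, Pow(y, 2)), Mul(Pow(Add(F, y), -1), Add(11, F))))
Mul(Function('D')(22, 14), Add(106, Mul(-1, -56))) = Mul(Mul(Pow(Add(14, 22), -1), Add(11, 14, Mul(14, Pow(22, 3)), Mul(Pow(14, 2), Pow(22, 2)))), Add(106, Mul(-1, -56))) = Mul(Mul(Pow(36, -1), Add(11, 14, Mul(14, 10648), Mul(196, 484))), Add(106, 56)) = Mul(Mul(Rational(1, 36), Add(11, 14, 149072, 94864)), 162) = Mul(Mul(Rational(1, 36), 243961), 162) = Mul(Rational(243961, 36), 162) = Rational(2195649, 2)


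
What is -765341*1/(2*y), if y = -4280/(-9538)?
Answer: -3649911229/4280 ≈ -8.5278e+5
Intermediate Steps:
y = 2140/4769 (y = -4280*(-1/9538) = 2140/4769 ≈ 0.44873)
-765341*1/(2*y) = -765341/((2140/4769)*2) = -765341/4280/4769 = -765341*4769/4280 = -3649911229/4280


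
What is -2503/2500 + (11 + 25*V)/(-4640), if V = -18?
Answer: -525821/580000 ≈ -0.90659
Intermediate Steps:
-2503/2500 + (11 + 25*V)/(-4640) = -2503/2500 + (11 + 25*(-18))/(-4640) = -2503*1/2500 + (11 - 450)*(-1/4640) = -2503/2500 - 439*(-1/4640) = -2503/2500 + 439/4640 = -525821/580000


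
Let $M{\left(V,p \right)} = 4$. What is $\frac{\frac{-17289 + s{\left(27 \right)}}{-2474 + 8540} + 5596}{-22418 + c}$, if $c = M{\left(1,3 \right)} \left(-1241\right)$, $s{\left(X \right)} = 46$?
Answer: $- \frac{33928093}{166099212} \approx -0.20426$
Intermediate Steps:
$c = -4964$ ($c = 4 \left(-1241\right) = -4964$)
$\frac{\frac{-17289 + s{\left(27 \right)}}{-2474 + 8540} + 5596}{-22418 + c} = \frac{\frac{-17289 + 46}{-2474 + 8540} + 5596}{-22418 - 4964} = \frac{- \frac{17243}{6066} + 5596}{-27382} = \left(\left(-17243\right) \frac{1}{6066} + 5596\right) \left(- \frac{1}{27382}\right) = \left(- \frac{17243}{6066} + 5596\right) \left(- \frac{1}{27382}\right) = \frac{33928093}{6066} \left(- \frac{1}{27382}\right) = - \frac{33928093}{166099212}$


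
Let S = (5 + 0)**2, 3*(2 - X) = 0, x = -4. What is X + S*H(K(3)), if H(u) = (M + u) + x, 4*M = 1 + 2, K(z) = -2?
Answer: -517/4 ≈ -129.25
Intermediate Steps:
X = 2 (X = 2 - 1/3*0 = 2 + 0 = 2)
M = 3/4 (M = (1 + 2)/4 = (1/4)*3 = 3/4 ≈ 0.75000)
S = 25 (S = 5**2 = 25)
H(u) = -13/4 + u (H(u) = (3/4 + u) - 4 = -13/4 + u)
X + S*H(K(3)) = 2 + 25*(-13/4 - 2) = 2 + 25*(-21/4) = 2 - 525/4 = -517/4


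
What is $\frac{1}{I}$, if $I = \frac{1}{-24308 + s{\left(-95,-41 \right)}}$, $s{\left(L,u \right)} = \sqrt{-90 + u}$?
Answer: $-24308 + i \sqrt{131} \approx -24308.0 + 11.446 i$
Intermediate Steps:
$I = \frac{1}{-24308 + i \sqrt{131}}$ ($I = \frac{1}{-24308 + \sqrt{-90 - 41}} = \frac{1}{-24308 + \sqrt{-131}} = \frac{1}{-24308 + i \sqrt{131}} \approx -4.1139 \cdot 10^{-5} - 1.94 \cdot 10^{-8} i$)
$\frac{1}{I} = \frac{1}{- \frac{24308}{590878995} - \frac{i \sqrt{131}}{590878995}}$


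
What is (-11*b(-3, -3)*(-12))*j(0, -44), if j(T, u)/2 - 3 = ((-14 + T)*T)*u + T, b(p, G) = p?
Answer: -2376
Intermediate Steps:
j(T, u) = 6 + 2*T + 2*T*u*(-14 + T) (j(T, u) = 6 + 2*(((-14 + T)*T)*u + T) = 6 + 2*((T*(-14 + T))*u + T) = 6 + 2*(T*u*(-14 + T) + T) = 6 + 2*(T + T*u*(-14 + T)) = 6 + (2*T + 2*T*u*(-14 + T)) = 6 + 2*T + 2*T*u*(-14 + T))
(-11*b(-3, -3)*(-12))*j(0, -44) = (-11*(-3)*(-12))*(6 + 2*0 - 28*0*(-44) + 2*(-44)*0²) = (33*(-12))*(6 + 0 + 0 + 2*(-44)*0) = -396*(6 + 0 + 0 + 0) = -396*6 = -2376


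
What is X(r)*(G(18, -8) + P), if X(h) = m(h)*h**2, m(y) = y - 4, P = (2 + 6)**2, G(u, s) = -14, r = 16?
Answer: 153600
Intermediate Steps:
P = 64 (P = 8**2 = 64)
m(y) = -4 + y
X(h) = h**2*(-4 + h) (X(h) = (-4 + h)*h**2 = h**2*(-4 + h))
X(r)*(G(18, -8) + P) = (16**2*(-4 + 16))*(-14 + 64) = (256*12)*50 = 3072*50 = 153600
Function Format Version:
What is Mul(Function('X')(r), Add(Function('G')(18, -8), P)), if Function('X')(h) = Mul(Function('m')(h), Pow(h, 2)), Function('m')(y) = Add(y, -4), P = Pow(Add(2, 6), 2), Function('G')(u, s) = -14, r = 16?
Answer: 153600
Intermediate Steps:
P = 64 (P = Pow(8, 2) = 64)
Function('m')(y) = Add(-4, y)
Function('X')(h) = Mul(Pow(h, 2), Add(-4, h)) (Function('X')(h) = Mul(Add(-4, h), Pow(h, 2)) = Mul(Pow(h, 2), Add(-4, h)))
Mul(Function('X')(r), Add(Function('G')(18, -8), P)) = Mul(Mul(Pow(16, 2), Add(-4, 16)), Add(-14, 64)) = Mul(Mul(256, 12), 50) = Mul(3072, 50) = 153600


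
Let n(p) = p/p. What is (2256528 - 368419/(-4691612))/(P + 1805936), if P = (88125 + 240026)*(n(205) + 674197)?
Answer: 10586754211555/1037974837254240408 ≈ 1.0199e-5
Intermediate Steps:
n(p) = 1
P = 221238747898 (P = (88125 + 240026)*(1 + 674197) = 328151*674198 = 221238747898)
(2256528 - 368419/(-4691612))/(P + 1805936) = (2256528 - 368419/(-4691612))/(221238747898 + 1805936) = (2256528 - 368419*(-1/4691612))/221240553834 = (2256528 + 368419/4691612)*(1/221240553834) = (10586754211555/4691612)*(1/221240553834) = 10586754211555/1037974837254240408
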